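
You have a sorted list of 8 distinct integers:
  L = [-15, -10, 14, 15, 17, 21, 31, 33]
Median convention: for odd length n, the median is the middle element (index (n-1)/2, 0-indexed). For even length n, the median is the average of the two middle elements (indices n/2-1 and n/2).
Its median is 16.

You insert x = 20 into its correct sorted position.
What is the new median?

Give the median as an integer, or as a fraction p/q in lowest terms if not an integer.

Answer: 17

Derivation:
Old list (sorted, length 8): [-15, -10, 14, 15, 17, 21, 31, 33]
Old median = 16
Insert x = 20
Old length even (8). Middle pair: indices 3,4 = 15,17.
New length odd (9). New median = single middle element.
x = 20: 5 elements are < x, 3 elements are > x.
New sorted list: [-15, -10, 14, 15, 17, 20, 21, 31, 33]
New median = 17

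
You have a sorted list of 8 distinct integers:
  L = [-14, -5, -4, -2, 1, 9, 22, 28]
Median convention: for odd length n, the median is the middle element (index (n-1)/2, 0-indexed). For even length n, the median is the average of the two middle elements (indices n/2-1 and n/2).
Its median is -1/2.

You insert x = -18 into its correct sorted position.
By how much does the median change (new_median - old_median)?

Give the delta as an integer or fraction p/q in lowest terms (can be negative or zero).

Old median = -1/2
After inserting x = -18: new sorted = [-18, -14, -5, -4, -2, 1, 9, 22, 28]
New median = -2
Delta = -2 - -1/2 = -3/2

Answer: -3/2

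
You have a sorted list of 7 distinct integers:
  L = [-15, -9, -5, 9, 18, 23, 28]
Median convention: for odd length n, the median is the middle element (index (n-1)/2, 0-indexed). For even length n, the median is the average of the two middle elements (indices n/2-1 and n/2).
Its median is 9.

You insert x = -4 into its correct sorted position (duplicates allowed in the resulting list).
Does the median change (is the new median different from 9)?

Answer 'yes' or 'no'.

Old median = 9
Insert x = -4
New median = 5/2
Changed? yes

Answer: yes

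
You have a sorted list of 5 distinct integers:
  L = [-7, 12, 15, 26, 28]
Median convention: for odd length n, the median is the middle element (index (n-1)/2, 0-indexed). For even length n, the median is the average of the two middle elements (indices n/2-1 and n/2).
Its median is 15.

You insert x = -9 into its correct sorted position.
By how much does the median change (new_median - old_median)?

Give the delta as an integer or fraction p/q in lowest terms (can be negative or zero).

Old median = 15
After inserting x = -9: new sorted = [-9, -7, 12, 15, 26, 28]
New median = 27/2
Delta = 27/2 - 15 = -3/2

Answer: -3/2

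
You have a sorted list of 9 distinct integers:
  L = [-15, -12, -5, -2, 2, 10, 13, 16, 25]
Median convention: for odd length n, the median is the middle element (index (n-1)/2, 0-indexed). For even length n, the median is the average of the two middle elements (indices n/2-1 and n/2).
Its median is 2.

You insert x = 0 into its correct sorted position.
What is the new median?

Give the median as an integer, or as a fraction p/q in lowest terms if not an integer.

Answer: 1

Derivation:
Old list (sorted, length 9): [-15, -12, -5, -2, 2, 10, 13, 16, 25]
Old median = 2
Insert x = 0
Old length odd (9). Middle was index 4 = 2.
New length even (10). New median = avg of two middle elements.
x = 0: 4 elements are < x, 5 elements are > x.
New sorted list: [-15, -12, -5, -2, 0, 2, 10, 13, 16, 25]
New median = 1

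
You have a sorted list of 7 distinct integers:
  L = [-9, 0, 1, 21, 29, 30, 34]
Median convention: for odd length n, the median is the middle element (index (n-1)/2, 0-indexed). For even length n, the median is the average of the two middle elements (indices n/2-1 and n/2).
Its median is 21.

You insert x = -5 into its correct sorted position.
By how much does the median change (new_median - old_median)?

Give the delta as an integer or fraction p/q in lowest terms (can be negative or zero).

Answer: -10

Derivation:
Old median = 21
After inserting x = -5: new sorted = [-9, -5, 0, 1, 21, 29, 30, 34]
New median = 11
Delta = 11 - 21 = -10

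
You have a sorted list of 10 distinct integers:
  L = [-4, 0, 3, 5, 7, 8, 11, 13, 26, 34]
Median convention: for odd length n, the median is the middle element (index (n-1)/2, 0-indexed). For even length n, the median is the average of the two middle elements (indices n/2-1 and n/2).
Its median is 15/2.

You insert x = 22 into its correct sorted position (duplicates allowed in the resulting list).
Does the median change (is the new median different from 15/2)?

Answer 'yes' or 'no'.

Answer: yes

Derivation:
Old median = 15/2
Insert x = 22
New median = 8
Changed? yes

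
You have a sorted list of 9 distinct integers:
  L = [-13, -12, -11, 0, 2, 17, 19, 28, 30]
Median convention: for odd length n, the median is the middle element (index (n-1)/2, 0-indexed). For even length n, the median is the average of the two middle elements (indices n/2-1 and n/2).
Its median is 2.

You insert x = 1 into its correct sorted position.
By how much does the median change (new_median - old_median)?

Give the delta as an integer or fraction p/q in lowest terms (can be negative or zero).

Answer: -1/2

Derivation:
Old median = 2
After inserting x = 1: new sorted = [-13, -12, -11, 0, 1, 2, 17, 19, 28, 30]
New median = 3/2
Delta = 3/2 - 2 = -1/2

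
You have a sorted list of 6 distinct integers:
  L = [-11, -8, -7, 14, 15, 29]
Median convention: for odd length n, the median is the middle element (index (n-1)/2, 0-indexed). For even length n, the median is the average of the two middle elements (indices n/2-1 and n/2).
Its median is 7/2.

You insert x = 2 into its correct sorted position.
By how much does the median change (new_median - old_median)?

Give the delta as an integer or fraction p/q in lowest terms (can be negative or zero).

Old median = 7/2
After inserting x = 2: new sorted = [-11, -8, -7, 2, 14, 15, 29]
New median = 2
Delta = 2 - 7/2 = -3/2

Answer: -3/2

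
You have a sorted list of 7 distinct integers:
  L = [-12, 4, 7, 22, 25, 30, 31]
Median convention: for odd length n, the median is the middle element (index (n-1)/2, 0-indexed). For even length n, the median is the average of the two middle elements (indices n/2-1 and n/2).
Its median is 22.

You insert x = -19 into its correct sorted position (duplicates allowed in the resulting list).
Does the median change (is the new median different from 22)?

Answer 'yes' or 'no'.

Answer: yes

Derivation:
Old median = 22
Insert x = -19
New median = 29/2
Changed? yes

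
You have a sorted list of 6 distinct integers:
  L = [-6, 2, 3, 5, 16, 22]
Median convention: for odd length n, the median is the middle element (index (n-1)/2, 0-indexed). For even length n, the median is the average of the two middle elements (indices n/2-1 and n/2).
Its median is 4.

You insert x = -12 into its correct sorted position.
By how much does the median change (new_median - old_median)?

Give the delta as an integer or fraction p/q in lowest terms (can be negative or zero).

Old median = 4
After inserting x = -12: new sorted = [-12, -6, 2, 3, 5, 16, 22]
New median = 3
Delta = 3 - 4 = -1

Answer: -1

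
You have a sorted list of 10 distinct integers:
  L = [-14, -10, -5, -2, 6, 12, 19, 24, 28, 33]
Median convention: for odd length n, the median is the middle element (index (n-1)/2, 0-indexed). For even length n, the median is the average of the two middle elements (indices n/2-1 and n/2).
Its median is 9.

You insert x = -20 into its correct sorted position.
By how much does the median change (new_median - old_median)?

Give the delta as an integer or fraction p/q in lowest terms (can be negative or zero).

Answer: -3

Derivation:
Old median = 9
After inserting x = -20: new sorted = [-20, -14, -10, -5, -2, 6, 12, 19, 24, 28, 33]
New median = 6
Delta = 6 - 9 = -3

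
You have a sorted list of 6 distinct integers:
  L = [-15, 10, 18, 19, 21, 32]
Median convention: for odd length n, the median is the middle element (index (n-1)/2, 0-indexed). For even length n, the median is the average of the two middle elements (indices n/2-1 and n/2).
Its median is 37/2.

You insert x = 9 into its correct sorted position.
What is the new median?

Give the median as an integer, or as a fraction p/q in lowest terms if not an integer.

Old list (sorted, length 6): [-15, 10, 18, 19, 21, 32]
Old median = 37/2
Insert x = 9
Old length even (6). Middle pair: indices 2,3 = 18,19.
New length odd (7). New median = single middle element.
x = 9: 1 elements are < x, 5 elements are > x.
New sorted list: [-15, 9, 10, 18, 19, 21, 32]
New median = 18

Answer: 18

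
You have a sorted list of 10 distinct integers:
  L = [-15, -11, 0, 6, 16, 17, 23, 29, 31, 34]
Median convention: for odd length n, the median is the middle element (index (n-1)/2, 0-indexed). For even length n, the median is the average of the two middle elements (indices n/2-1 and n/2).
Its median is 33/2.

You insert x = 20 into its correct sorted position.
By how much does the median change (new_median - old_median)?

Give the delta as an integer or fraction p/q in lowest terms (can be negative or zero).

Old median = 33/2
After inserting x = 20: new sorted = [-15, -11, 0, 6, 16, 17, 20, 23, 29, 31, 34]
New median = 17
Delta = 17 - 33/2 = 1/2

Answer: 1/2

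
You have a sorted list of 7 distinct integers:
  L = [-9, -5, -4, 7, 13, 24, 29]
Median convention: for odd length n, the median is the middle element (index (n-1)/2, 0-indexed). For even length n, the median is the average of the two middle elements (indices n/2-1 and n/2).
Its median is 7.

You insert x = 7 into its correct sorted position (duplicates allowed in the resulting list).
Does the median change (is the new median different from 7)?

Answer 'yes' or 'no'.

Answer: no

Derivation:
Old median = 7
Insert x = 7
New median = 7
Changed? no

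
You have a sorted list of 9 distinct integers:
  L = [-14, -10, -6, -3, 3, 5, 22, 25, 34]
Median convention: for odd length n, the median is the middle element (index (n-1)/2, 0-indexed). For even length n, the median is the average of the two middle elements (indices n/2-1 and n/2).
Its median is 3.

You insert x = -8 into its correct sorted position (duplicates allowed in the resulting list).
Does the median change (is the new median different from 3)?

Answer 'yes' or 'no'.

Answer: yes

Derivation:
Old median = 3
Insert x = -8
New median = 0
Changed? yes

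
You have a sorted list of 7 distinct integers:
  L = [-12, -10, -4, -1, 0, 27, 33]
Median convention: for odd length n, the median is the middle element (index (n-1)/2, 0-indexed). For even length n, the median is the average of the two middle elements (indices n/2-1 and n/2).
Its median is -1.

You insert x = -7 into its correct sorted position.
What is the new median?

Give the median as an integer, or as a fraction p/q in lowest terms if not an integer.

Answer: -5/2

Derivation:
Old list (sorted, length 7): [-12, -10, -4, -1, 0, 27, 33]
Old median = -1
Insert x = -7
Old length odd (7). Middle was index 3 = -1.
New length even (8). New median = avg of two middle elements.
x = -7: 2 elements are < x, 5 elements are > x.
New sorted list: [-12, -10, -7, -4, -1, 0, 27, 33]
New median = -5/2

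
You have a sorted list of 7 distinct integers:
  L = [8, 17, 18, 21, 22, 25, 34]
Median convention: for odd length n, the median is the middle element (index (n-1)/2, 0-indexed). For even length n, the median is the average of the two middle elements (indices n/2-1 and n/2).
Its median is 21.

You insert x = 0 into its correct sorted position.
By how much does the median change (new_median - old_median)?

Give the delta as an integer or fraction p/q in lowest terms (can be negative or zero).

Answer: -3/2

Derivation:
Old median = 21
After inserting x = 0: new sorted = [0, 8, 17, 18, 21, 22, 25, 34]
New median = 39/2
Delta = 39/2 - 21 = -3/2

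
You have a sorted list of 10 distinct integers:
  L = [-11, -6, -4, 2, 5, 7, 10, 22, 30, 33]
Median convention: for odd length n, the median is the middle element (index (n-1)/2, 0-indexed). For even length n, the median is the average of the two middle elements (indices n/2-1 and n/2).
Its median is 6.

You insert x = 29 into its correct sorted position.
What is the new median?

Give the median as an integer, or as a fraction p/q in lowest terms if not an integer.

Old list (sorted, length 10): [-11, -6, -4, 2, 5, 7, 10, 22, 30, 33]
Old median = 6
Insert x = 29
Old length even (10). Middle pair: indices 4,5 = 5,7.
New length odd (11). New median = single middle element.
x = 29: 8 elements are < x, 2 elements are > x.
New sorted list: [-11, -6, -4, 2, 5, 7, 10, 22, 29, 30, 33]
New median = 7

Answer: 7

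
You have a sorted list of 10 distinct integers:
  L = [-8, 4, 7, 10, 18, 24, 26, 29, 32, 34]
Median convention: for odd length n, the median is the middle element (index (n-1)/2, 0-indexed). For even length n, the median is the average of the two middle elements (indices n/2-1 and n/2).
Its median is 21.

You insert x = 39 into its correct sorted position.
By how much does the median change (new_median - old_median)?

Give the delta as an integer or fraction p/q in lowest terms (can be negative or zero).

Answer: 3

Derivation:
Old median = 21
After inserting x = 39: new sorted = [-8, 4, 7, 10, 18, 24, 26, 29, 32, 34, 39]
New median = 24
Delta = 24 - 21 = 3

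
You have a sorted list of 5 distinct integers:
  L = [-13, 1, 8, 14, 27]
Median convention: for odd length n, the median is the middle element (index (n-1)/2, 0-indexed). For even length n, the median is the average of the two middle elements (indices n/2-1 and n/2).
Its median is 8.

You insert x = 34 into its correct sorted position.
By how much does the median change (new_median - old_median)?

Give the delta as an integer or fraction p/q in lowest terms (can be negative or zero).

Answer: 3

Derivation:
Old median = 8
After inserting x = 34: new sorted = [-13, 1, 8, 14, 27, 34]
New median = 11
Delta = 11 - 8 = 3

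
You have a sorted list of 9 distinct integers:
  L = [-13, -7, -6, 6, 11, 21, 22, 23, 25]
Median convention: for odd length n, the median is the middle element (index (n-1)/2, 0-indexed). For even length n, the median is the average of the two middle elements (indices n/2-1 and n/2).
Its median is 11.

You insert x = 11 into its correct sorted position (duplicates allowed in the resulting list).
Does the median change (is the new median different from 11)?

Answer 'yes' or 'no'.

Answer: no

Derivation:
Old median = 11
Insert x = 11
New median = 11
Changed? no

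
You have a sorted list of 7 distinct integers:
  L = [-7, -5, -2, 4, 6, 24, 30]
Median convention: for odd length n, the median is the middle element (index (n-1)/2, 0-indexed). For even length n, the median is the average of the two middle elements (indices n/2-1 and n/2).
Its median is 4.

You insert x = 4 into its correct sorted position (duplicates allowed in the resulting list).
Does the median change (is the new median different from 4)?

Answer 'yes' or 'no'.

Answer: no

Derivation:
Old median = 4
Insert x = 4
New median = 4
Changed? no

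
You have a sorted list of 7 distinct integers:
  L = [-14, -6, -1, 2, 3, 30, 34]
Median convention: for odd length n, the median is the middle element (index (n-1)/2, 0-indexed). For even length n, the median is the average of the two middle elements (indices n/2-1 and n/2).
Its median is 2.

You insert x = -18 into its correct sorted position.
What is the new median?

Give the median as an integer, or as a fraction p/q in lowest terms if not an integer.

Answer: 1/2

Derivation:
Old list (sorted, length 7): [-14, -6, -1, 2, 3, 30, 34]
Old median = 2
Insert x = -18
Old length odd (7). Middle was index 3 = 2.
New length even (8). New median = avg of two middle elements.
x = -18: 0 elements are < x, 7 elements are > x.
New sorted list: [-18, -14, -6, -1, 2, 3, 30, 34]
New median = 1/2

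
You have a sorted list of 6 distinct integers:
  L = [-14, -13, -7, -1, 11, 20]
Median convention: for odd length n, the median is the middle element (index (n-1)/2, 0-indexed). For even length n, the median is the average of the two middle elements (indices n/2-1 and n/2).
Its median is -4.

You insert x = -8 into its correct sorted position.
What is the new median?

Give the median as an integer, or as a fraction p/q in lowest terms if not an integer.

Answer: -7

Derivation:
Old list (sorted, length 6): [-14, -13, -7, -1, 11, 20]
Old median = -4
Insert x = -8
Old length even (6). Middle pair: indices 2,3 = -7,-1.
New length odd (7). New median = single middle element.
x = -8: 2 elements are < x, 4 elements are > x.
New sorted list: [-14, -13, -8, -7, -1, 11, 20]
New median = -7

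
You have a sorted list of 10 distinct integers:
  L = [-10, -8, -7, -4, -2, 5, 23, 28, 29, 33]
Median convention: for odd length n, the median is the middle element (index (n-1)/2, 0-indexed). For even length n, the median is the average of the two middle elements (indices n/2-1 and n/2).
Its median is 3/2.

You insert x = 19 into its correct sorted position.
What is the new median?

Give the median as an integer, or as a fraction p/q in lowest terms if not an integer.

Old list (sorted, length 10): [-10, -8, -7, -4, -2, 5, 23, 28, 29, 33]
Old median = 3/2
Insert x = 19
Old length even (10). Middle pair: indices 4,5 = -2,5.
New length odd (11). New median = single middle element.
x = 19: 6 elements are < x, 4 elements are > x.
New sorted list: [-10, -8, -7, -4, -2, 5, 19, 23, 28, 29, 33]
New median = 5

Answer: 5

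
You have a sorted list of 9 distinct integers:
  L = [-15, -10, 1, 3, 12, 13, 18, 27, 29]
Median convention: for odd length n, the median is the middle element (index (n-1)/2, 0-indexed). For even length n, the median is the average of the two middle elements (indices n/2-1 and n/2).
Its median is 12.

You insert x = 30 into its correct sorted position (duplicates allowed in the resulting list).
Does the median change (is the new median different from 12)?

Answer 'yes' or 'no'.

Answer: yes

Derivation:
Old median = 12
Insert x = 30
New median = 25/2
Changed? yes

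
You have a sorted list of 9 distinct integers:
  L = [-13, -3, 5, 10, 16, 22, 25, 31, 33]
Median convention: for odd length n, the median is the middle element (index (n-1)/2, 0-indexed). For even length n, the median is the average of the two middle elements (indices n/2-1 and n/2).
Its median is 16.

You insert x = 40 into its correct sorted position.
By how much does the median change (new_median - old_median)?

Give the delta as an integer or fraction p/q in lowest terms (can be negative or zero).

Answer: 3

Derivation:
Old median = 16
After inserting x = 40: new sorted = [-13, -3, 5, 10, 16, 22, 25, 31, 33, 40]
New median = 19
Delta = 19 - 16 = 3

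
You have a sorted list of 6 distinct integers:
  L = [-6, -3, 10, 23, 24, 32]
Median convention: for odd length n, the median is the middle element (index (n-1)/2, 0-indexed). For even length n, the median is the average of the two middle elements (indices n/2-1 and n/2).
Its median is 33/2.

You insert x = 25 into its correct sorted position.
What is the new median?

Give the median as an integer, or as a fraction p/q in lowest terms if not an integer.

Old list (sorted, length 6): [-6, -3, 10, 23, 24, 32]
Old median = 33/2
Insert x = 25
Old length even (6). Middle pair: indices 2,3 = 10,23.
New length odd (7). New median = single middle element.
x = 25: 5 elements are < x, 1 elements are > x.
New sorted list: [-6, -3, 10, 23, 24, 25, 32]
New median = 23

Answer: 23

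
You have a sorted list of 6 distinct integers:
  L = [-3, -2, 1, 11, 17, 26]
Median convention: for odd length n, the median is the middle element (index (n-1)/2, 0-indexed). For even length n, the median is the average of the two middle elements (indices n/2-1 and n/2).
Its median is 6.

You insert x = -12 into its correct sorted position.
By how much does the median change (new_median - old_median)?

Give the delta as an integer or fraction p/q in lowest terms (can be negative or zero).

Answer: -5

Derivation:
Old median = 6
After inserting x = -12: new sorted = [-12, -3, -2, 1, 11, 17, 26]
New median = 1
Delta = 1 - 6 = -5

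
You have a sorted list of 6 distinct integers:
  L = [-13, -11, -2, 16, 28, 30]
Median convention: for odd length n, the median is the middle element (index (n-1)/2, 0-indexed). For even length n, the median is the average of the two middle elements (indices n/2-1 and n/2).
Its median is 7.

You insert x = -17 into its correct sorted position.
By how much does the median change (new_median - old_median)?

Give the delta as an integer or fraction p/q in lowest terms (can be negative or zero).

Answer: -9

Derivation:
Old median = 7
After inserting x = -17: new sorted = [-17, -13, -11, -2, 16, 28, 30]
New median = -2
Delta = -2 - 7 = -9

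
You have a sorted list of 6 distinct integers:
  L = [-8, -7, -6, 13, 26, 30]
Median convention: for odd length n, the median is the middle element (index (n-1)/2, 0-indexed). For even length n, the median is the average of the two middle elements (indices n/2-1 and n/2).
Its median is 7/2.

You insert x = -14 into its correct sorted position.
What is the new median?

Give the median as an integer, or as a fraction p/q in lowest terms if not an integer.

Old list (sorted, length 6): [-8, -7, -6, 13, 26, 30]
Old median = 7/2
Insert x = -14
Old length even (6). Middle pair: indices 2,3 = -6,13.
New length odd (7). New median = single middle element.
x = -14: 0 elements are < x, 6 elements are > x.
New sorted list: [-14, -8, -7, -6, 13, 26, 30]
New median = -6

Answer: -6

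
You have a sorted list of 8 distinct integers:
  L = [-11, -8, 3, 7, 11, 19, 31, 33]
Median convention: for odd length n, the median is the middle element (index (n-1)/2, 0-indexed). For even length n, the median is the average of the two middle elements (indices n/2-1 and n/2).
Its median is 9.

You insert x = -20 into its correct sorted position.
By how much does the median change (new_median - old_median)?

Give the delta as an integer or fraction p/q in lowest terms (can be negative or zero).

Old median = 9
After inserting x = -20: new sorted = [-20, -11, -8, 3, 7, 11, 19, 31, 33]
New median = 7
Delta = 7 - 9 = -2

Answer: -2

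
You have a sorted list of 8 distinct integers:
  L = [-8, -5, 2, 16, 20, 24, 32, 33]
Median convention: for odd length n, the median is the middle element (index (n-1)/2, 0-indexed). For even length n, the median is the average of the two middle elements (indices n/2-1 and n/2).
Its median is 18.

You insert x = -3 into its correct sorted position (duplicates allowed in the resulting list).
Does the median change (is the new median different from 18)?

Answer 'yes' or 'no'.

Answer: yes

Derivation:
Old median = 18
Insert x = -3
New median = 16
Changed? yes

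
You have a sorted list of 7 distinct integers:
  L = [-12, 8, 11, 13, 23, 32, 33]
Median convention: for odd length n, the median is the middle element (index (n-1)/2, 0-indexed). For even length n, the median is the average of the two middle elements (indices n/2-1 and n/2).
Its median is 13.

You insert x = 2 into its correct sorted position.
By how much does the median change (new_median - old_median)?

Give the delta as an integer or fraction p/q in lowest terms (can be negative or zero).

Answer: -1

Derivation:
Old median = 13
After inserting x = 2: new sorted = [-12, 2, 8, 11, 13, 23, 32, 33]
New median = 12
Delta = 12 - 13 = -1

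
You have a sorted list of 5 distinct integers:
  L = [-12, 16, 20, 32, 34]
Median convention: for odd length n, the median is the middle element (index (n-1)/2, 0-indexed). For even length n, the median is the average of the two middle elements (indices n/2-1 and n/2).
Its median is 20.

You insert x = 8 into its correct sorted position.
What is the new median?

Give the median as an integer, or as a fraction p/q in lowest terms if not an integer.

Old list (sorted, length 5): [-12, 16, 20, 32, 34]
Old median = 20
Insert x = 8
Old length odd (5). Middle was index 2 = 20.
New length even (6). New median = avg of two middle elements.
x = 8: 1 elements are < x, 4 elements are > x.
New sorted list: [-12, 8, 16, 20, 32, 34]
New median = 18

Answer: 18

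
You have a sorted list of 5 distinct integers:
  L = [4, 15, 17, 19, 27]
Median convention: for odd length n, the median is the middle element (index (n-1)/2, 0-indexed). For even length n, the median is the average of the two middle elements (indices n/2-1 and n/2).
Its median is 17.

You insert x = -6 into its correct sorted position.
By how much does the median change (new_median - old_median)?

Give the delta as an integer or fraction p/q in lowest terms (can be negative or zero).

Answer: -1

Derivation:
Old median = 17
After inserting x = -6: new sorted = [-6, 4, 15, 17, 19, 27]
New median = 16
Delta = 16 - 17 = -1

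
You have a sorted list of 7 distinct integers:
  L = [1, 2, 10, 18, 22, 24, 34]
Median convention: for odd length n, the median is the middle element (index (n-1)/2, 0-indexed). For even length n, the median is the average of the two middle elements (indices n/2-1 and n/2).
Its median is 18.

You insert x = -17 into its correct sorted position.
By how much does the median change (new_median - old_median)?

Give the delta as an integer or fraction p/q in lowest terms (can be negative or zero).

Old median = 18
After inserting x = -17: new sorted = [-17, 1, 2, 10, 18, 22, 24, 34]
New median = 14
Delta = 14 - 18 = -4

Answer: -4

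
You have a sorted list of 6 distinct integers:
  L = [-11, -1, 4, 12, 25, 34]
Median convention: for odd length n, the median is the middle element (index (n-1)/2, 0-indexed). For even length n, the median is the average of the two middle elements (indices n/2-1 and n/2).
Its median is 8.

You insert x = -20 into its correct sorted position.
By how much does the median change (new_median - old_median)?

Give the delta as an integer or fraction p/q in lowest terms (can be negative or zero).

Old median = 8
After inserting x = -20: new sorted = [-20, -11, -1, 4, 12, 25, 34]
New median = 4
Delta = 4 - 8 = -4

Answer: -4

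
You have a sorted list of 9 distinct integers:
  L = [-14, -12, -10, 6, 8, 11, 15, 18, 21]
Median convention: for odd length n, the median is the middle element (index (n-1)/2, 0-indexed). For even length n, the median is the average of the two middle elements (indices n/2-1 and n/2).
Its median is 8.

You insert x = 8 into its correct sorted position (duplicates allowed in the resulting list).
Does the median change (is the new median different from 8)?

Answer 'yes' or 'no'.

Old median = 8
Insert x = 8
New median = 8
Changed? no

Answer: no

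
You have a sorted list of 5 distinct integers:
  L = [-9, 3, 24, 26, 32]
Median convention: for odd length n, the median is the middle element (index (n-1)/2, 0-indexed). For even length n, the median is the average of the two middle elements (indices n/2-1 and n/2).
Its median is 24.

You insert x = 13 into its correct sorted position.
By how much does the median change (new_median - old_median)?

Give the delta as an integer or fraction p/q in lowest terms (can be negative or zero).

Old median = 24
After inserting x = 13: new sorted = [-9, 3, 13, 24, 26, 32]
New median = 37/2
Delta = 37/2 - 24 = -11/2

Answer: -11/2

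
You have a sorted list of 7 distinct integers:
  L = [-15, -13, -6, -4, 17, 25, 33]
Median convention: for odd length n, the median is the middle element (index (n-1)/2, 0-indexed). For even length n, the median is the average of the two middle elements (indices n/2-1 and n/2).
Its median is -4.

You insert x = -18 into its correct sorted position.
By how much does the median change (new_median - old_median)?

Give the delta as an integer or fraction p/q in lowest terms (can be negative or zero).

Old median = -4
After inserting x = -18: new sorted = [-18, -15, -13, -6, -4, 17, 25, 33]
New median = -5
Delta = -5 - -4 = -1

Answer: -1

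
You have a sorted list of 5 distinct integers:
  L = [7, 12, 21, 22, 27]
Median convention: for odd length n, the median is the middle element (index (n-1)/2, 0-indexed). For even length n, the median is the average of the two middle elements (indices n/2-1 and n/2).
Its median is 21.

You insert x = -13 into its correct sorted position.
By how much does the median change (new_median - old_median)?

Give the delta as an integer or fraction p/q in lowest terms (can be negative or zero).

Answer: -9/2

Derivation:
Old median = 21
After inserting x = -13: new sorted = [-13, 7, 12, 21, 22, 27]
New median = 33/2
Delta = 33/2 - 21 = -9/2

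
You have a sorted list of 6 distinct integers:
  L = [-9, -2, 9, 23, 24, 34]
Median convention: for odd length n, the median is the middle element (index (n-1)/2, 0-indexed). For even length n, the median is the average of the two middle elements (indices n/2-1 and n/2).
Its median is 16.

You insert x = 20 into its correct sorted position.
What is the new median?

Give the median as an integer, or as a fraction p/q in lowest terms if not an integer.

Answer: 20

Derivation:
Old list (sorted, length 6): [-9, -2, 9, 23, 24, 34]
Old median = 16
Insert x = 20
Old length even (6). Middle pair: indices 2,3 = 9,23.
New length odd (7). New median = single middle element.
x = 20: 3 elements are < x, 3 elements are > x.
New sorted list: [-9, -2, 9, 20, 23, 24, 34]
New median = 20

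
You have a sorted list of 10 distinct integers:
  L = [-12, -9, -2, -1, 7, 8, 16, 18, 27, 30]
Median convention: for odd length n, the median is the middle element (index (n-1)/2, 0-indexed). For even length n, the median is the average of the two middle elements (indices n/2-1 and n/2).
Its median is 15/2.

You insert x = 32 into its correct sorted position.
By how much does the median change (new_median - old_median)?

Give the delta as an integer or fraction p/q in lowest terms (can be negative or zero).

Answer: 1/2

Derivation:
Old median = 15/2
After inserting x = 32: new sorted = [-12, -9, -2, -1, 7, 8, 16, 18, 27, 30, 32]
New median = 8
Delta = 8 - 15/2 = 1/2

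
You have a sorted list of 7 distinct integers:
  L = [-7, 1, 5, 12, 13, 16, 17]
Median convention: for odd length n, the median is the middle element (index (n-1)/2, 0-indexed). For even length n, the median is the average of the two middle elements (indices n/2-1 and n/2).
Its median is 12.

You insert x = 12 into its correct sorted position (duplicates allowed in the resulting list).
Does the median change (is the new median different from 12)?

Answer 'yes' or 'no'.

Answer: no

Derivation:
Old median = 12
Insert x = 12
New median = 12
Changed? no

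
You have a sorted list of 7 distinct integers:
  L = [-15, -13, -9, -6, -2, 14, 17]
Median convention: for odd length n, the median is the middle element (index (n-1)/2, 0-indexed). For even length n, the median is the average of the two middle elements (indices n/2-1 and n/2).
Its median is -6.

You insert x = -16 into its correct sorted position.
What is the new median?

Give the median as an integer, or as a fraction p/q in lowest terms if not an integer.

Answer: -15/2

Derivation:
Old list (sorted, length 7): [-15, -13, -9, -6, -2, 14, 17]
Old median = -6
Insert x = -16
Old length odd (7). Middle was index 3 = -6.
New length even (8). New median = avg of two middle elements.
x = -16: 0 elements are < x, 7 elements are > x.
New sorted list: [-16, -15, -13, -9, -6, -2, 14, 17]
New median = -15/2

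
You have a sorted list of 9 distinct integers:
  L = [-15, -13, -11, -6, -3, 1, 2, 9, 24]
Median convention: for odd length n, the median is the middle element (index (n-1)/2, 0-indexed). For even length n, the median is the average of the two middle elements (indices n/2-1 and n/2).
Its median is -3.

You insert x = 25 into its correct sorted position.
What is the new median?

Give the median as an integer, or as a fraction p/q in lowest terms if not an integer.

Old list (sorted, length 9): [-15, -13, -11, -6, -3, 1, 2, 9, 24]
Old median = -3
Insert x = 25
Old length odd (9). Middle was index 4 = -3.
New length even (10). New median = avg of two middle elements.
x = 25: 9 elements are < x, 0 elements are > x.
New sorted list: [-15, -13, -11, -6, -3, 1, 2, 9, 24, 25]
New median = -1

Answer: -1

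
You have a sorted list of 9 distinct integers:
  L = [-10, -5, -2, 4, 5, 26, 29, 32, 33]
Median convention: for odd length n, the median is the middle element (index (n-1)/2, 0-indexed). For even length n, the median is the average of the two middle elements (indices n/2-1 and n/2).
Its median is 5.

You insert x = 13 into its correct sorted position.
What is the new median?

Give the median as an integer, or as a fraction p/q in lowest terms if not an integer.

Answer: 9

Derivation:
Old list (sorted, length 9): [-10, -5, -2, 4, 5, 26, 29, 32, 33]
Old median = 5
Insert x = 13
Old length odd (9). Middle was index 4 = 5.
New length even (10). New median = avg of two middle elements.
x = 13: 5 elements are < x, 4 elements are > x.
New sorted list: [-10, -5, -2, 4, 5, 13, 26, 29, 32, 33]
New median = 9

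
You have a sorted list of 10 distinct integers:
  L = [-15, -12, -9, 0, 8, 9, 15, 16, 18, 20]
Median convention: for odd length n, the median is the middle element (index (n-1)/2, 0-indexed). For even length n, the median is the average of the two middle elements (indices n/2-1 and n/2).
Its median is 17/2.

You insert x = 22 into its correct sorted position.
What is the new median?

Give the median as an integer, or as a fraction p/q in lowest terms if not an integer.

Old list (sorted, length 10): [-15, -12, -9, 0, 8, 9, 15, 16, 18, 20]
Old median = 17/2
Insert x = 22
Old length even (10). Middle pair: indices 4,5 = 8,9.
New length odd (11). New median = single middle element.
x = 22: 10 elements are < x, 0 elements are > x.
New sorted list: [-15, -12, -9, 0, 8, 9, 15, 16, 18, 20, 22]
New median = 9

Answer: 9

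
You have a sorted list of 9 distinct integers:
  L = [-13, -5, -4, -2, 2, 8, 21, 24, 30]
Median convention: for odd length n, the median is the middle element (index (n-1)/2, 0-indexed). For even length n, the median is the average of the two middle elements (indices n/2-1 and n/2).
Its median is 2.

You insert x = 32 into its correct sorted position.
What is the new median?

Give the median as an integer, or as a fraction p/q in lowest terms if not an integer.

Old list (sorted, length 9): [-13, -5, -4, -2, 2, 8, 21, 24, 30]
Old median = 2
Insert x = 32
Old length odd (9). Middle was index 4 = 2.
New length even (10). New median = avg of two middle elements.
x = 32: 9 elements are < x, 0 elements are > x.
New sorted list: [-13, -5, -4, -2, 2, 8, 21, 24, 30, 32]
New median = 5

Answer: 5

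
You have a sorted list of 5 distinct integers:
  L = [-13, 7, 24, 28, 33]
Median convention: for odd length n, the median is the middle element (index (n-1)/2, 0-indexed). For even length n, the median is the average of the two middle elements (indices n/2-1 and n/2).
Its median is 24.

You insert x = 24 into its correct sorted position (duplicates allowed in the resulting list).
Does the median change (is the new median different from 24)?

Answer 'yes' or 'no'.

Answer: no

Derivation:
Old median = 24
Insert x = 24
New median = 24
Changed? no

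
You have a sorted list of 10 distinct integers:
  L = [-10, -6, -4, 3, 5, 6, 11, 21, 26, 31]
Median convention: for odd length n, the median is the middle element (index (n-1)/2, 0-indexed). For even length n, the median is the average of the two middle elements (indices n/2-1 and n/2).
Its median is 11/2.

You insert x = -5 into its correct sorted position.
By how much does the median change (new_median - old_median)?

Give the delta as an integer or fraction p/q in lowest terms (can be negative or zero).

Old median = 11/2
After inserting x = -5: new sorted = [-10, -6, -5, -4, 3, 5, 6, 11, 21, 26, 31]
New median = 5
Delta = 5 - 11/2 = -1/2

Answer: -1/2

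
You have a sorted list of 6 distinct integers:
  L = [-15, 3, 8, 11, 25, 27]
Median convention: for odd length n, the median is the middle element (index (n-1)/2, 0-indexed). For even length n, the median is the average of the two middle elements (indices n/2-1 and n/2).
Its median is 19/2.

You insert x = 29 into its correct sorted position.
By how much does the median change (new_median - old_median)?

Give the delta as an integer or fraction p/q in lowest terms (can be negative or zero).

Answer: 3/2

Derivation:
Old median = 19/2
After inserting x = 29: new sorted = [-15, 3, 8, 11, 25, 27, 29]
New median = 11
Delta = 11 - 19/2 = 3/2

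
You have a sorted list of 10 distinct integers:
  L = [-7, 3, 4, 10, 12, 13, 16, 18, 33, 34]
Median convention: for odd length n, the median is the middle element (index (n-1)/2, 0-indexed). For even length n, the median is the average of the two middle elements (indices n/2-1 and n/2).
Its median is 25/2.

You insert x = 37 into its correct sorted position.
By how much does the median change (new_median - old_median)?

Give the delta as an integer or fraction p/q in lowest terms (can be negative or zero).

Answer: 1/2

Derivation:
Old median = 25/2
After inserting x = 37: new sorted = [-7, 3, 4, 10, 12, 13, 16, 18, 33, 34, 37]
New median = 13
Delta = 13 - 25/2 = 1/2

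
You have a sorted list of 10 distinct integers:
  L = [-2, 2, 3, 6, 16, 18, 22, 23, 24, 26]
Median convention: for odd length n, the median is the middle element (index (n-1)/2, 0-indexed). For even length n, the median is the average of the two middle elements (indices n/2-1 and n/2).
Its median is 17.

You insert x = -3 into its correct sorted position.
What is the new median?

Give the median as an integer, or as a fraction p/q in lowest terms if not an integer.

Answer: 16

Derivation:
Old list (sorted, length 10): [-2, 2, 3, 6, 16, 18, 22, 23, 24, 26]
Old median = 17
Insert x = -3
Old length even (10). Middle pair: indices 4,5 = 16,18.
New length odd (11). New median = single middle element.
x = -3: 0 elements are < x, 10 elements are > x.
New sorted list: [-3, -2, 2, 3, 6, 16, 18, 22, 23, 24, 26]
New median = 16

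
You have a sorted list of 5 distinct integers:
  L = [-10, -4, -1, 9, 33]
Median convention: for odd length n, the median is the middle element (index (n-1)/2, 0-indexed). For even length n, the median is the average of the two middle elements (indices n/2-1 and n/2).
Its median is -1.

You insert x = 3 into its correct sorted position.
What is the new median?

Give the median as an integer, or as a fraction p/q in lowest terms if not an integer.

Answer: 1

Derivation:
Old list (sorted, length 5): [-10, -4, -1, 9, 33]
Old median = -1
Insert x = 3
Old length odd (5). Middle was index 2 = -1.
New length even (6). New median = avg of two middle elements.
x = 3: 3 elements are < x, 2 elements are > x.
New sorted list: [-10, -4, -1, 3, 9, 33]
New median = 1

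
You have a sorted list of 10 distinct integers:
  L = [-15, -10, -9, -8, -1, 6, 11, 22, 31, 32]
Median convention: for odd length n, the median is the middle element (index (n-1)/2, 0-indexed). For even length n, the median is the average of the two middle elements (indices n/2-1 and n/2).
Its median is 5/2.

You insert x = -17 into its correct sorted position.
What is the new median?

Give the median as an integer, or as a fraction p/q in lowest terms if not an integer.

Answer: -1

Derivation:
Old list (sorted, length 10): [-15, -10, -9, -8, -1, 6, 11, 22, 31, 32]
Old median = 5/2
Insert x = -17
Old length even (10). Middle pair: indices 4,5 = -1,6.
New length odd (11). New median = single middle element.
x = -17: 0 elements are < x, 10 elements are > x.
New sorted list: [-17, -15, -10, -9, -8, -1, 6, 11, 22, 31, 32]
New median = -1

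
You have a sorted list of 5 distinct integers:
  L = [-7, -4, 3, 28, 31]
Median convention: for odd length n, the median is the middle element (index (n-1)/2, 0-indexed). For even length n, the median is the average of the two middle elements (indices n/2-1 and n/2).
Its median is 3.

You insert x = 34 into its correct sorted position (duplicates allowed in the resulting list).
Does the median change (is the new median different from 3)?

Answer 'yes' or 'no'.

Answer: yes

Derivation:
Old median = 3
Insert x = 34
New median = 31/2
Changed? yes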